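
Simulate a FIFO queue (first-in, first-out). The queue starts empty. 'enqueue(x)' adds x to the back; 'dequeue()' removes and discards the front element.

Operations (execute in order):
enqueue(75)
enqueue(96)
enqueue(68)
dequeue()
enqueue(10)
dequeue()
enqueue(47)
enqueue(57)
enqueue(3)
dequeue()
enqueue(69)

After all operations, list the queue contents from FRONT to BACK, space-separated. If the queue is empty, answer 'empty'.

enqueue(75): [75]
enqueue(96): [75, 96]
enqueue(68): [75, 96, 68]
dequeue(): [96, 68]
enqueue(10): [96, 68, 10]
dequeue(): [68, 10]
enqueue(47): [68, 10, 47]
enqueue(57): [68, 10, 47, 57]
enqueue(3): [68, 10, 47, 57, 3]
dequeue(): [10, 47, 57, 3]
enqueue(69): [10, 47, 57, 3, 69]

Answer: 10 47 57 3 69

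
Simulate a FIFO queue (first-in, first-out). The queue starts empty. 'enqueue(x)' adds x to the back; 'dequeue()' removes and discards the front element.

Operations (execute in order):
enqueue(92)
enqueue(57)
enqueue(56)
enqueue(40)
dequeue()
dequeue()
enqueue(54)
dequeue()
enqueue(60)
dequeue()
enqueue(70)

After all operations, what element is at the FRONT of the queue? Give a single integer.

Answer: 54

Derivation:
enqueue(92): queue = [92]
enqueue(57): queue = [92, 57]
enqueue(56): queue = [92, 57, 56]
enqueue(40): queue = [92, 57, 56, 40]
dequeue(): queue = [57, 56, 40]
dequeue(): queue = [56, 40]
enqueue(54): queue = [56, 40, 54]
dequeue(): queue = [40, 54]
enqueue(60): queue = [40, 54, 60]
dequeue(): queue = [54, 60]
enqueue(70): queue = [54, 60, 70]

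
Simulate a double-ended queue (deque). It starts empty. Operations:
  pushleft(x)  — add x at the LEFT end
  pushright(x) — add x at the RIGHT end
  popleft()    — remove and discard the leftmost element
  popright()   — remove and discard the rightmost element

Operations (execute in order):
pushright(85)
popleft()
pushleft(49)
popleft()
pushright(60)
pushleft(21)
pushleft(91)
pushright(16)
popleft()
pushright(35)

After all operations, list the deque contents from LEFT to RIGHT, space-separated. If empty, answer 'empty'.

pushright(85): [85]
popleft(): []
pushleft(49): [49]
popleft(): []
pushright(60): [60]
pushleft(21): [21, 60]
pushleft(91): [91, 21, 60]
pushright(16): [91, 21, 60, 16]
popleft(): [21, 60, 16]
pushright(35): [21, 60, 16, 35]

Answer: 21 60 16 35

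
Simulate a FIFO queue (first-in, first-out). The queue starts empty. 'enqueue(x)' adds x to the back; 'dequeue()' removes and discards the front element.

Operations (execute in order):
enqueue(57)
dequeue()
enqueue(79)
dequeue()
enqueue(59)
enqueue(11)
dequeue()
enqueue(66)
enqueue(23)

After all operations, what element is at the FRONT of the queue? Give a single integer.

enqueue(57): queue = [57]
dequeue(): queue = []
enqueue(79): queue = [79]
dequeue(): queue = []
enqueue(59): queue = [59]
enqueue(11): queue = [59, 11]
dequeue(): queue = [11]
enqueue(66): queue = [11, 66]
enqueue(23): queue = [11, 66, 23]

Answer: 11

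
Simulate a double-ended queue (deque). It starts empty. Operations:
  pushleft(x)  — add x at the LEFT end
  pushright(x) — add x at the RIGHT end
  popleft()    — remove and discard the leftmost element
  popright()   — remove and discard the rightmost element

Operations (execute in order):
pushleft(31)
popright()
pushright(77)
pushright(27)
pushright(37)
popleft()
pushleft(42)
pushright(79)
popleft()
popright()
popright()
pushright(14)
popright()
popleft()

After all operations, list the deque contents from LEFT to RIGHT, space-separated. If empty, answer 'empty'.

Answer: empty

Derivation:
pushleft(31): [31]
popright(): []
pushright(77): [77]
pushright(27): [77, 27]
pushright(37): [77, 27, 37]
popleft(): [27, 37]
pushleft(42): [42, 27, 37]
pushright(79): [42, 27, 37, 79]
popleft(): [27, 37, 79]
popright(): [27, 37]
popright(): [27]
pushright(14): [27, 14]
popright(): [27]
popleft(): []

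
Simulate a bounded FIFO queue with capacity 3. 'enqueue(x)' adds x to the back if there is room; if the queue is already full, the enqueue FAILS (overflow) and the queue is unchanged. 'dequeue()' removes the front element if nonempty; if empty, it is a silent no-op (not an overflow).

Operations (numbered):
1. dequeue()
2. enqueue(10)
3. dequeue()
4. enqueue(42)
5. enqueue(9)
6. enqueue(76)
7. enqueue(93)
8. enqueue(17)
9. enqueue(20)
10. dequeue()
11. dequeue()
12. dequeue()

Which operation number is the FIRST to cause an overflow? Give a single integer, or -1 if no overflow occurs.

Answer: 7

Derivation:
1. dequeue(): empty, no-op, size=0
2. enqueue(10): size=1
3. dequeue(): size=0
4. enqueue(42): size=1
5. enqueue(9): size=2
6. enqueue(76): size=3
7. enqueue(93): size=3=cap → OVERFLOW (fail)
8. enqueue(17): size=3=cap → OVERFLOW (fail)
9. enqueue(20): size=3=cap → OVERFLOW (fail)
10. dequeue(): size=2
11. dequeue(): size=1
12. dequeue(): size=0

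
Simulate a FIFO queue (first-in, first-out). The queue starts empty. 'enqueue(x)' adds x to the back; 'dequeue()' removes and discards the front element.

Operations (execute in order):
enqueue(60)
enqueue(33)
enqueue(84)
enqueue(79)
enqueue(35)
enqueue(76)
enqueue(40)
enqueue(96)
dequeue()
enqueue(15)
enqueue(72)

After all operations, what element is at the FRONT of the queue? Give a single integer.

Answer: 33

Derivation:
enqueue(60): queue = [60]
enqueue(33): queue = [60, 33]
enqueue(84): queue = [60, 33, 84]
enqueue(79): queue = [60, 33, 84, 79]
enqueue(35): queue = [60, 33, 84, 79, 35]
enqueue(76): queue = [60, 33, 84, 79, 35, 76]
enqueue(40): queue = [60, 33, 84, 79, 35, 76, 40]
enqueue(96): queue = [60, 33, 84, 79, 35, 76, 40, 96]
dequeue(): queue = [33, 84, 79, 35, 76, 40, 96]
enqueue(15): queue = [33, 84, 79, 35, 76, 40, 96, 15]
enqueue(72): queue = [33, 84, 79, 35, 76, 40, 96, 15, 72]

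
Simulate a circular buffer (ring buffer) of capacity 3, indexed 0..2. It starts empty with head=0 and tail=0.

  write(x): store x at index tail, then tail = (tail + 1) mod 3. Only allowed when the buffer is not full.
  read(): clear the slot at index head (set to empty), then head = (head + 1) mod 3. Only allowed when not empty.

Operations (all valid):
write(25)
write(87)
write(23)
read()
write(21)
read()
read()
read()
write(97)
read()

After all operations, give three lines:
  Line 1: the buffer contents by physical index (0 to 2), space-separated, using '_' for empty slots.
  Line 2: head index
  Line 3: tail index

Answer: _ _ _
2
2

Derivation:
write(25): buf=[25 _ _], head=0, tail=1, size=1
write(87): buf=[25 87 _], head=0, tail=2, size=2
write(23): buf=[25 87 23], head=0, tail=0, size=3
read(): buf=[_ 87 23], head=1, tail=0, size=2
write(21): buf=[21 87 23], head=1, tail=1, size=3
read(): buf=[21 _ 23], head=2, tail=1, size=2
read(): buf=[21 _ _], head=0, tail=1, size=1
read(): buf=[_ _ _], head=1, tail=1, size=0
write(97): buf=[_ 97 _], head=1, tail=2, size=1
read(): buf=[_ _ _], head=2, tail=2, size=0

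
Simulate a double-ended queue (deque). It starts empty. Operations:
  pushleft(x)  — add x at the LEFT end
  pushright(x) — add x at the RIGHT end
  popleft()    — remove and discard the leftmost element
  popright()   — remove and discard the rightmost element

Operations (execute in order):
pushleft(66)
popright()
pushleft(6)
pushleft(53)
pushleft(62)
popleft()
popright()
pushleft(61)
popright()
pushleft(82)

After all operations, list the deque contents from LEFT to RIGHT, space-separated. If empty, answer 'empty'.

pushleft(66): [66]
popright(): []
pushleft(6): [6]
pushleft(53): [53, 6]
pushleft(62): [62, 53, 6]
popleft(): [53, 6]
popright(): [53]
pushleft(61): [61, 53]
popright(): [61]
pushleft(82): [82, 61]

Answer: 82 61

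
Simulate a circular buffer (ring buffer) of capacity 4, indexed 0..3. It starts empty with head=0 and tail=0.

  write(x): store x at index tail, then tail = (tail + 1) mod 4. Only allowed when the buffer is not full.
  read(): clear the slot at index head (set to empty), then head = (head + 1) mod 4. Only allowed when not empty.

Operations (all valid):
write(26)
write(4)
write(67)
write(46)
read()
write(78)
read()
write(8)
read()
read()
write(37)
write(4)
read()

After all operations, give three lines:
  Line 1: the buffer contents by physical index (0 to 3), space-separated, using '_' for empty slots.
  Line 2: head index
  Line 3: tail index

write(26): buf=[26 _ _ _], head=0, tail=1, size=1
write(4): buf=[26 4 _ _], head=0, tail=2, size=2
write(67): buf=[26 4 67 _], head=0, tail=3, size=3
write(46): buf=[26 4 67 46], head=0, tail=0, size=4
read(): buf=[_ 4 67 46], head=1, tail=0, size=3
write(78): buf=[78 4 67 46], head=1, tail=1, size=4
read(): buf=[78 _ 67 46], head=2, tail=1, size=3
write(8): buf=[78 8 67 46], head=2, tail=2, size=4
read(): buf=[78 8 _ 46], head=3, tail=2, size=3
read(): buf=[78 8 _ _], head=0, tail=2, size=2
write(37): buf=[78 8 37 _], head=0, tail=3, size=3
write(4): buf=[78 8 37 4], head=0, tail=0, size=4
read(): buf=[_ 8 37 4], head=1, tail=0, size=3

Answer: _ 8 37 4
1
0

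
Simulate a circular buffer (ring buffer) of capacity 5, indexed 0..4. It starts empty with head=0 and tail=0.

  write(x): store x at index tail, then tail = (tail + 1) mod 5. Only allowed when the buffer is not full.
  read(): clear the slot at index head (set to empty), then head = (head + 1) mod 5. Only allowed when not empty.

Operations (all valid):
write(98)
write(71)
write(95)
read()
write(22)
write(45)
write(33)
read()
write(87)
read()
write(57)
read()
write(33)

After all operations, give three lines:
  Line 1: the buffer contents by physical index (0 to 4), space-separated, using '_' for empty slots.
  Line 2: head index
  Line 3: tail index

write(98): buf=[98 _ _ _ _], head=0, tail=1, size=1
write(71): buf=[98 71 _ _ _], head=0, tail=2, size=2
write(95): buf=[98 71 95 _ _], head=0, tail=3, size=3
read(): buf=[_ 71 95 _ _], head=1, tail=3, size=2
write(22): buf=[_ 71 95 22 _], head=1, tail=4, size=3
write(45): buf=[_ 71 95 22 45], head=1, tail=0, size=4
write(33): buf=[33 71 95 22 45], head=1, tail=1, size=5
read(): buf=[33 _ 95 22 45], head=2, tail=1, size=4
write(87): buf=[33 87 95 22 45], head=2, tail=2, size=5
read(): buf=[33 87 _ 22 45], head=3, tail=2, size=4
write(57): buf=[33 87 57 22 45], head=3, tail=3, size=5
read(): buf=[33 87 57 _ 45], head=4, tail=3, size=4
write(33): buf=[33 87 57 33 45], head=4, tail=4, size=5

Answer: 33 87 57 33 45
4
4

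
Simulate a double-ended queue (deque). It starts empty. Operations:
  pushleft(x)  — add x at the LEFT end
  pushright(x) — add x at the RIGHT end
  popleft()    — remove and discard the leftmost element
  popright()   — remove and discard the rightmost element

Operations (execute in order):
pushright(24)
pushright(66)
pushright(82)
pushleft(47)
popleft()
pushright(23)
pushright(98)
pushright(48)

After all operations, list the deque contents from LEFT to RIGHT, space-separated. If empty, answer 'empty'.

Answer: 24 66 82 23 98 48

Derivation:
pushright(24): [24]
pushright(66): [24, 66]
pushright(82): [24, 66, 82]
pushleft(47): [47, 24, 66, 82]
popleft(): [24, 66, 82]
pushright(23): [24, 66, 82, 23]
pushright(98): [24, 66, 82, 23, 98]
pushright(48): [24, 66, 82, 23, 98, 48]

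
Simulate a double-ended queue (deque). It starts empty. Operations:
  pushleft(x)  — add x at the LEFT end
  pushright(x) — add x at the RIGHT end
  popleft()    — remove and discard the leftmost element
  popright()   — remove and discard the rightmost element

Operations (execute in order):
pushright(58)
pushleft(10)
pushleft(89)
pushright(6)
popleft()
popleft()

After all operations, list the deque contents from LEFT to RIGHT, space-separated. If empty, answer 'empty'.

Answer: 58 6

Derivation:
pushright(58): [58]
pushleft(10): [10, 58]
pushleft(89): [89, 10, 58]
pushright(6): [89, 10, 58, 6]
popleft(): [10, 58, 6]
popleft(): [58, 6]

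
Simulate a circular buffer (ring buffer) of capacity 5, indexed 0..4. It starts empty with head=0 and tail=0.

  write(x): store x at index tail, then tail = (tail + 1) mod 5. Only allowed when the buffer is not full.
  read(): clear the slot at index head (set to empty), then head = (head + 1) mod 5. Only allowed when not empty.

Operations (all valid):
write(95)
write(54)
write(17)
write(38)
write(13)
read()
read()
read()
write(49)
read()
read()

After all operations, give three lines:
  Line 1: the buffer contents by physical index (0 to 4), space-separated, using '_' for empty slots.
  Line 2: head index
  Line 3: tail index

write(95): buf=[95 _ _ _ _], head=0, tail=1, size=1
write(54): buf=[95 54 _ _ _], head=0, tail=2, size=2
write(17): buf=[95 54 17 _ _], head=0, tail=3, size=3
write(38): buf=[95 54 17 38 _], head=0, tail=4, size=4
write(13): buf=[95 54 17 38 13], head=0, tail=0, size=5
read(): buf=[_ 54 17 38 13], head=1, tail=0, size=4
read(): buf=[_ _ 17 38 13], head=2, tail=0, size=3
read(): buf=[_ _ _ 38 13], head=3, tail=0, size=2
write(49): buf=[49 _ _ 38 13], head=3, tail=1, size=3
read(): buf=[49 _ _ _ 13], head=4, tail=1, size=2
read(): buf=[49 _ _ _ _], head=0, tail=1, size=1

Answer: 49 _ _ _ _
0
1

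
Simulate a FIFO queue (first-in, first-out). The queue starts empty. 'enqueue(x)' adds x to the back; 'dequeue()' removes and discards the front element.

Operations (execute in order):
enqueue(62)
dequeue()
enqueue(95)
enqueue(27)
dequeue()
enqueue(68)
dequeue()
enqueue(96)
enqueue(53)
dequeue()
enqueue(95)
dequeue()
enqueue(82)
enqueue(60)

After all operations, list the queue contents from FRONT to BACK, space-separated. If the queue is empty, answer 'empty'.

Answer: 53 95 82 60

Derivation:
enqueue(62): [62]
dequeue(): []
enqueue(95): [95]
enqueue(27): [95, 27]
dequeue(): [27]
enqueue(68): [27, 68]
dequeue(): [68]
enqueue(96): [68, 96]
enqueue(53): [68, 96, 53]
dequeue(): [96, 53]
enqueue(95): [96, 53, 95]
dequeue(): [53, 95]
enqueue(82): [53, 95, 82]
enqueue(60): [53, 95, 82, 60]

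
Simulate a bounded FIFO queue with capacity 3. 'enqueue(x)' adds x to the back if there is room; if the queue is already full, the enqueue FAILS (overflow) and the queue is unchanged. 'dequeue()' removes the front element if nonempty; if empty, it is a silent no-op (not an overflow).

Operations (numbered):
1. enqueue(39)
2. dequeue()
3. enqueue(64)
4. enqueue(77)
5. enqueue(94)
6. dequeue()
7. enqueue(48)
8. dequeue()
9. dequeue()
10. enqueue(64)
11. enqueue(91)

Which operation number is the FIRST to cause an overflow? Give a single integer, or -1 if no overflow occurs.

1. enqueue(39): size=1
2. dequeue(): size=0
3. enqueue(64): size=1
4. enqueue(77): size=2
5. enqueue(94): size=3
6. dequeue(): size=2
7. enqueue(48): size=3
8. dequeue(): size=2
9. dequeue(): size=1
10. enqueue(64): size=2
11. enqueue(91): size=3

Answer: -1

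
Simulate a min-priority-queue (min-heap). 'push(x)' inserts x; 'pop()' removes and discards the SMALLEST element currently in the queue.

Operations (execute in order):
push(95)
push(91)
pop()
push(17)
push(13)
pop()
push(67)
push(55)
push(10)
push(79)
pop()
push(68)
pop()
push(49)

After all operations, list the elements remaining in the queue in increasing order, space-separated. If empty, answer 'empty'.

Answer: 49 55 67 68 79 95

Derivation:
push(95): heap contents = [95]
push(91): heap contents = [91, 95]
pop() → 91: heap contents = [95]
push(17): heap contents = [17, 95]
push(13): heap contents = [13, 17, 95]
pop() → 13: heap contents = [17, 95]
push(67): heap contents = [17, 67, 95]
push(55): heap contents = [17, 55, 67, 95]
push(10): heap contents = [10, 17, 55, 67, 95]
push(79): heap contents = [10, 17, 55, 67, 79, 95]
pop() → 10: heap contents = [17, 55, 67, 79, 95]
push(68): heap contents = [17, 55, 67, 68, 79, 95]
pop() → 17: heap contents = [55, 67, 68, 79, 95]
push(49): heap contents = [49, 55, 67, 68, 79, 95]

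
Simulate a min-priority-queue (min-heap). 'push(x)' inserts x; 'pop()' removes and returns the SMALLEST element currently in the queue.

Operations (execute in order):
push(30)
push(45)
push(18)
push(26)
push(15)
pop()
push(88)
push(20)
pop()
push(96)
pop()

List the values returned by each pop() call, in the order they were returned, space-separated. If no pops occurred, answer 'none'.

Answer: 15 18 20

Derivation:
push(30): heap contents = [30]
push(45): heap contents = [30, 45]
push(18): heap contents = [18, 30, 45]
push(26): heap contents = [18, 26, 30, 45]
push(15): heap contents = [15, 18, 26, 30, 45]
pop() → 15: heap contents = [18, 26, 30, 45]
push(88): heap contents = [18, 26, 30, 45, 88]
push(20): heap contents = [18, 20, 26, 30, 45, 88]
pop() → 18: heap contents = [20, 26, 30, 45, 88]
push(96): heap contents = [20, 26, 30, 45, 88, 96]
pop() → 20: heap contents = [26, 30, 45, 88, 96]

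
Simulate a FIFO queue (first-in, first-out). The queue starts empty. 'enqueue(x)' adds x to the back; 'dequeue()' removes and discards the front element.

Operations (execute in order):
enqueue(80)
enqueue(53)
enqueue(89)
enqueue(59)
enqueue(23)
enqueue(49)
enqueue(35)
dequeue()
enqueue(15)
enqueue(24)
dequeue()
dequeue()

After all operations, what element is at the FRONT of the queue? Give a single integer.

enqueue(80): queue = [80]
enqueue(53): queue = [80, 53]
enqueue(89): queue = [80, 53, 89]
enqueue(59): queue = [80, 53, 89, 59]
enqueue(23): queue = [80, 53, 89, 59, 23]
enqueue(49): queue = [80, 53, 89, 59, 23, 49]
enqueue(35): queue = [80, 53, 89, 59, 23, 49, 35]
dequeue(): queue = [53, 89, 59, 23, 49, 35]
enqueue(15): queue = [53, 89, 59, 23, 49, 35, 15]
enqueue(24): queue = [53, 89, 59, 23, 49, 35, 15, 24]
dequeue(): queue = [89, 59, 23, 49, 35, 15, 24]
dequeue(): queue = [59, 23, 49, 35, 15, 24]

Answer: 59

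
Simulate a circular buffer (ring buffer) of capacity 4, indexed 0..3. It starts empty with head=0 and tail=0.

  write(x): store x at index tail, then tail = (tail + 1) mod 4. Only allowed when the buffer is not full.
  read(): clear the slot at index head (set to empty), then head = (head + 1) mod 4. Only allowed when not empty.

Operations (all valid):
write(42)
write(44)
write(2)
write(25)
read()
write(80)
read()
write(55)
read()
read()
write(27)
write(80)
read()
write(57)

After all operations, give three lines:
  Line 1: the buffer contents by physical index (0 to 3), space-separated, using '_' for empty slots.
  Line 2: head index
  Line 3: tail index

Answer: 57 55 27 80
1
1

Derivation:
write(42): buf=[42 _ _ _], head=0, tail=1, size=1
write(44): buf=[42 44 _ _], head=0, tail=2, size=2
write(2): buf=[42 44 2 _], head=0, tail=3, size=3
write(25): buf=[42 44 2 25], head=0, tail=0, size=4
read(): buf=[_ 44 2 25], head=1, tail=0, size=3
write(80): buf=[80 44 2 25], head=1, tail=1, size=4
read(): buf=[80 _ 2 25], head=2, tail=1, size=3
write(55): buf=[80 55 2 25], head=2, tail=2, size=4
read(): buf=[80 55 _ 25], head=3, tail=2, size=3
read(): buf=[80 55 _ _], head=0, tail=2, size=2
write(27): buf=[80 55 27 _], head=0, tail=3, size=3
write(80): buf=[80 55 27 80], head=0, tail=0, size=4
read(): buf=[_ 55 27 80], head=1, tail=0, size=3
write(57): buf=[57 55 27 80], head=1, tail=1, size=4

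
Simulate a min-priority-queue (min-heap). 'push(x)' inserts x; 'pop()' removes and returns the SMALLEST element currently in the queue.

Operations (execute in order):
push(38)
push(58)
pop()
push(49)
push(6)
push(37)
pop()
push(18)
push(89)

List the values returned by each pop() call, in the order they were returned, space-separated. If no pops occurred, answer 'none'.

Answer: 38 6

Derivation:
push(38): heap contents = [38]
push(58): heap contents = [38, 58]
pop() → 38: heap contents = [58]
push(49): heap contents = [49, 58]
push(6): heap contents = [6, 49, 58]
push(37): heap contents = [6, 37, 49, 58]
pop() → 6: heap contents = [37, 49, 58]
push(18): heap contents = [18, 37, 49, 58]
push(89): heap contents = [18, 37, 49, 58, 89]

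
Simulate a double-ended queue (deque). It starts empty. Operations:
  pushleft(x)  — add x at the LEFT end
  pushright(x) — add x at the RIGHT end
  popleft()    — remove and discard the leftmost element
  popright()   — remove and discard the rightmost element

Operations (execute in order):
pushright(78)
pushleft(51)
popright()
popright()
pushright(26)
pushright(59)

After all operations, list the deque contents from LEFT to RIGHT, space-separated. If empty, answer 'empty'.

pushright(78): [78]
pushleft(51): [51, 78]
popright(): [51]
popright(): []
pushright(26): [26]
pushright(59): [26, 59]

Answer: 26 59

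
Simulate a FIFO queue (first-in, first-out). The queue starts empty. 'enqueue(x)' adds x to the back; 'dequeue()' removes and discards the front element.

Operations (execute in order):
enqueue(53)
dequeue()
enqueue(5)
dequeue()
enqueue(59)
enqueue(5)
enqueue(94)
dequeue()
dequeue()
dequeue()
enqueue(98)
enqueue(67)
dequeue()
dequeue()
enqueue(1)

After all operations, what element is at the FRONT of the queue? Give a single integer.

Answer: 1

Derivation:
enqueue(53): queue = [53]
dequeue(): queue = []
enqueue(5): queue = [5]
dequeue(): queue = []
enqueue(59): queue = [59]
enqueue(5): queue = [59, 5]
enqueue(94): queue = [59, 5, 94]
dequeue(): queue = [5, 94]
dequeue(): queue = [94]
dequeue(): queue = []
enqueue(98): queue = [98]
enqueue(67): queue = [98, 67]
dequeue(): queue = [67]
dequeue(): queue = []
enqueue(1): queue = [1]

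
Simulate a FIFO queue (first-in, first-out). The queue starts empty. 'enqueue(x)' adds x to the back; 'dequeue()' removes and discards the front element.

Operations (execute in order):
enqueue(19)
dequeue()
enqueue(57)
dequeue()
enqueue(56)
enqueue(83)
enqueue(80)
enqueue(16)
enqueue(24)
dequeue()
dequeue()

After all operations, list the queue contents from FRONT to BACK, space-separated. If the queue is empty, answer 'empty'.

enqueue(19): [19]
dequeue(): []
enqueue(57): [57]
dequeue(): []
enqueue(56): [56]
enqueue(83): [56, 83]
enqueue(80): [56, 83, 80]
enqueue(16): [56, 83, 80, 16]
enqueue(24): [56, 83, 80, 16, 24]
dequeue(): [83, 80, 16, 24]
dequeue(): [80, 16, 24]

Answer: 80 16 24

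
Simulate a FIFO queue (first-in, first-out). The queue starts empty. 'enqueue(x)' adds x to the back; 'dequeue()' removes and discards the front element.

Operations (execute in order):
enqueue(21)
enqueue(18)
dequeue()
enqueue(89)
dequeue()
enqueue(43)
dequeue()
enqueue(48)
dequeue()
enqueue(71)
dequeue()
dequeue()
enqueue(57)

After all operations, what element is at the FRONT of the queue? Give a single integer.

enqueue(21): queue = [21]
enqueue(18): queue = [21, 18]
dequeue(): queue = [18]
enqueue(89): queue = [18, 89]
dequeue(): queue = [89]
enqueue(43): queue = [89, 43]
dequeue(): queue = [43]
enqueue(48): queue = [43, 48]
dequeue(): queue = [48]
enqueue(71): queue = [48, 71]
dequeue(): queue = [71]
dequeue(): queue = []
enqueue(57): queue = [57]

Answer: 57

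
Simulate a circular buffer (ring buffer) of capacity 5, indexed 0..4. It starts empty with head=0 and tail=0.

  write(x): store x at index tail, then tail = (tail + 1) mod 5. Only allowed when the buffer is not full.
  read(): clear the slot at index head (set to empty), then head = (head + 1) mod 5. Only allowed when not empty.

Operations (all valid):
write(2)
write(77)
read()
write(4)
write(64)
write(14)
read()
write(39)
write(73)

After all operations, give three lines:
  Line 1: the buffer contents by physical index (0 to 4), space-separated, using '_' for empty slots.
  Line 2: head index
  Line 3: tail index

Answer: 39 73 4 64 14
2
2

Derivation:
write(2): buf=[2 _ _ _ _], head=0, tail=1, size=1
write(77): buf=[2 77 _ _ _], head=0, tail=2, size=2
read(): buf=[_ 77 _ _ _], head=1, tail=2, size=1
write(4): buf=[_ 77 4 _ _], head=1, tail=3, size=2
write(64): buf=[_ 77 4 64 _], head=1, tail=4, size=3
write(14): buf=[_ 77 4 64 14], head=1, tail=0, size=4
read(): buf=[_ _ 4 64 14], head=2, tail=0, size=3
write(39): buf=[39 _ 4 64 14], head=2, tail=1, size=4
write(73): buf=[39 73 4 64 14], head=2, tail=2, size=5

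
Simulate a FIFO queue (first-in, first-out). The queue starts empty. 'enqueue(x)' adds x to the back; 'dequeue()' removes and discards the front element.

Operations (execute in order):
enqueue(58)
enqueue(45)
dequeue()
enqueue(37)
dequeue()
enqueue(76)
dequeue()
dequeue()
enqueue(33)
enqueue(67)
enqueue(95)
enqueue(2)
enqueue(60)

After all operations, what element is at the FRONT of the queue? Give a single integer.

enqueue(58): queue = [58]
enqueue(45): queue = [58, 45]
dequeue(): queue = [45]
enqueue(37): queue = [45, 37]
dequeue(): queue = [37]
enqueue(76): queue = [37, 76]
dequeue(): queue = [76]
dequeue(): queue = []
enqueue(33): queue = [33]
enqueue(67): queue = [33, 67]
enqueue(95): queue = [33, 67, 95]
enqueue(2): queue = [33, 67, 95, 2]
enqueue(60): queue = [33, 67, 95, 2, 60]

Answer: 33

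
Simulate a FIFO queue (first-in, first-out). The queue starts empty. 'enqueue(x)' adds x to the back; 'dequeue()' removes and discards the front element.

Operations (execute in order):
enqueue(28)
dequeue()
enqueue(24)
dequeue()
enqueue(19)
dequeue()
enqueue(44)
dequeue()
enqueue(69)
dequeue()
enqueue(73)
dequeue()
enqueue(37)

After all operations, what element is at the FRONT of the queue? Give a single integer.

enqueue(28): queue = [28]
dequeue(): queue = []
enqueue(24): queue = [24]
dequeue(): queue = []
enqueue(19): queue = [19]
dequeue(): queue = []
enqueue(44): queue = [44]
dequeue(): queue = []
enqueue(69): queue = [69]
dequeue(): queue = []
enqueue(73): queue = [73]
dequeue(): queue = []
enqueue(37): queue = [37]

Answer: 37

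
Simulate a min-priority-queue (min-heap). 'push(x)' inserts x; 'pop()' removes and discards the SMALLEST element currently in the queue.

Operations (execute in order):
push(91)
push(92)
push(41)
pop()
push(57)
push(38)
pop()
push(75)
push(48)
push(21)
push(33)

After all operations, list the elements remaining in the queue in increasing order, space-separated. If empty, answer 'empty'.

push(91): heap contents = [91]
push(92): heap contents = [91, 92]
push(41): heap contents = [41, 91, 92]
pop() → 41: heap contents = [91, 92]
push(57): heap contents = [57, 91, 92]
push(38): heap contents = [38, 57, 91, 92]
pop() → 38: heap contents = [57, 91, 92]
push(75): heap contents = [57, 75, 91, 92]
push(48): heap contents = [48, 57, 75, 91, 92]
push(21): heap contents = [21, 48, 57, 75, 91, 92]
push(33): heap contents = [21, 33, 48, 57, 75, 91, 92]

Answer: 21 33 48 57 75 91 92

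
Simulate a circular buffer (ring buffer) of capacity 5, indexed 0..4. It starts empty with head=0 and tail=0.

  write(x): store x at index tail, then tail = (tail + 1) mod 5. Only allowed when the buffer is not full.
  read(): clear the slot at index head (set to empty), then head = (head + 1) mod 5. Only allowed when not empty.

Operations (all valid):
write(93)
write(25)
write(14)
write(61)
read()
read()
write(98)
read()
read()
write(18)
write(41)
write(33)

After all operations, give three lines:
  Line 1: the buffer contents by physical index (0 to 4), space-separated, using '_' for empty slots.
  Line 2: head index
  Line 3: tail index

write(93): buf=[93 _ _ _ _], head=0, tail=1, size=1
write(25): buf=[93 25 _ _ _], head=0, tail=2, size=2
write(14): buf=[93 25 14 _ _], head=0, tail=3, size=3
write(61): buf=[93 25 14 61 _], head=0, tail=4, size=4
read(): buf=[_ 25 14 61 _], head=1, tail=4, size=3
read(): buf=[_ _ 14 61 _], head=2, tail=4, size=2
write(98): buf=[_ _ 14 61 98], head=2, tail=0, size=3
read(): buf=[_ _ _ 61 98], head=3, tail=0, size=2
read(): buf=[_ _ _ _ 98], head=4, tail=0, size=1
write(18): buf=[18 _ _ _ 98], head=4, tail=1, size=2
write(41): buf=[18 41 _ _ 98], head=4, tail=2, size=3
write(33): buf=[18 41 33 _ 98], head=4, tail=3, size=4

Answer: 18 41 33 _ 98
4
3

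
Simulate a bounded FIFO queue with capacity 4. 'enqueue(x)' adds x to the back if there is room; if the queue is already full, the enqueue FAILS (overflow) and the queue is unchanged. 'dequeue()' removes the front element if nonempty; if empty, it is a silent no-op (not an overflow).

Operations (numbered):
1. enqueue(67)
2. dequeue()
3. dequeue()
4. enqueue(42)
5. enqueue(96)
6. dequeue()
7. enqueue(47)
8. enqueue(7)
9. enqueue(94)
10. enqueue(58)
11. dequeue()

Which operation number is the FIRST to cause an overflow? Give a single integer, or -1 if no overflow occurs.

1. enqueue(67): size=1
2. dequeue(): size=0
3. dequeue(): empty, no-op, size=0
4. enqueue(42): size=1
5. enqueue(96): size=2
6. dequeue(): size=1
7. enqueue(47): size=2
8. enqueue(7): size=3
9. enqueue(94): size=4
10. enqueue(58): size=4=cap → OVERFLOW (fail)
11. dequeue(): size=3

Answer: 10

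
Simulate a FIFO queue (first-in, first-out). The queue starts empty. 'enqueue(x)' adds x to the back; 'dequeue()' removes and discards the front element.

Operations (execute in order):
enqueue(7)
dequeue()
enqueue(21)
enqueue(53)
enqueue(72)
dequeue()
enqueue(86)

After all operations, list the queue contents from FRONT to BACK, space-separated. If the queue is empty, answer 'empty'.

enqueue(7): [7]
dequeue(): []
enqueue(21): [21]
enqueue(53): [21, 53]
enqueue(72): [21, 53, 72]
dequeue(): [53, 72]
enqueue(86): [53, 72, 86]

Answer: 53 72 86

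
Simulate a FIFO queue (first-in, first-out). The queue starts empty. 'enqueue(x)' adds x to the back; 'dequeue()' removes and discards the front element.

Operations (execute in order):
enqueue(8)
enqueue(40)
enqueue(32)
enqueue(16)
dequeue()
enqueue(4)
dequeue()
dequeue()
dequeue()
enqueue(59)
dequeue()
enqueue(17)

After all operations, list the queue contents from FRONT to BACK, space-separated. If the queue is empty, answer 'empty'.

enqueue(8): [8]
enqueue(40): [8, 40]
enqueue(32): [8, 40, 32]
enqueue(16): [8, 40, 32, 16]
dequeue(): [40, 32, 16]
enqueue(4): [40, 32, 16, 4]
dequeue(): [32, 16, 4]
dequeue(): [16, 4]
dequeue(): [4]
enqueue(59): [4, 59]
dequeue(): [59]
enqueue(17): [59, 17]

Answer: 59 17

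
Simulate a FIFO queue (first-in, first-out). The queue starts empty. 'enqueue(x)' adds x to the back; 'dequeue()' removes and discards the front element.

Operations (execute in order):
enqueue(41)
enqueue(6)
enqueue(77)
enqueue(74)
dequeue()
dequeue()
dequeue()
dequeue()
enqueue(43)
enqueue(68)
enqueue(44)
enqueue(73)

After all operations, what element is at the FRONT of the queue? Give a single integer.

Answer: 43

Derivation:
enqueue(41): queue = [41]
enqueue(6): queue = [41, 6]
enqueue(77): queue = [41, 6, 77]
enqueue(74): queue = [41, 6, 77, 74]
dequeue(): queue = [6, 77, 74]
dequeue(): queue = [77, 74]
dequeue(): queue = [74]
dequeue(): queue = []
enqueue(43): queue = [43]
enqueue(68): queue = [43, 68]
enqueue(44): queue = [43, 68, 44]
enqueue(73): queue = [43, 68, 44, 73]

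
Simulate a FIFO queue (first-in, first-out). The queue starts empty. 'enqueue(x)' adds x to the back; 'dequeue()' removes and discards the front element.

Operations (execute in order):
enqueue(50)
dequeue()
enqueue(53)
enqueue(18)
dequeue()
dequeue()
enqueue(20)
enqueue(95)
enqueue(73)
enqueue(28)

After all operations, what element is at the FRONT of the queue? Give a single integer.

enqueue(50): queue = [50]
dequeue(): queue = []
enqueue(53): queue = [53]
enqueue(18): queue = [53, 18]
dequeue(): queue = [18]
dequeue(): queue = []
enqueue(20): queue = [20]
enqueue(95): queue = [20, 95]
enqueue(73): queue = [20, 95, 73]
enqueue(28): queue = [20, 95, 73, 28]

Answer: 20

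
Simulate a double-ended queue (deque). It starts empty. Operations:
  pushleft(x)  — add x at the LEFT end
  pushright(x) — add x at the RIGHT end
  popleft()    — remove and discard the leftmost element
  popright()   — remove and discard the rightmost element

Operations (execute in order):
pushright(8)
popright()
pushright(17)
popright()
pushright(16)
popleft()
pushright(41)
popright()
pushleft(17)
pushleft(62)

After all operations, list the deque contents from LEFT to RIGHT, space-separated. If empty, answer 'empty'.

pushright(8): [8]
popright(): []
pushright(17): [17]
popright(): []
pushright(16): [16]
popleft(): []
pushright(41): [41]
popright(): []
pushleft(17): [17]
pushleft(62): [62, 17]

Answer: 62 17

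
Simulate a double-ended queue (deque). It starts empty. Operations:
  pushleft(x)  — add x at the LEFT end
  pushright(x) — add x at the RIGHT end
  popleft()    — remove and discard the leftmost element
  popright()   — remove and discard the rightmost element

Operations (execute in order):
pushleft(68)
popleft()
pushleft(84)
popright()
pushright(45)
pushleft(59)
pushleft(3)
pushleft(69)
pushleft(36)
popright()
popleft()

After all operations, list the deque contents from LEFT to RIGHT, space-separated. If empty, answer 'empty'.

Answer: 69 3 59

Derivation:
pushleft(68): [68]
popleft(): []
pushleft(84): [84]
popright(): []
pushright(45): [45]
pushleft(59): [59, 45]
pushleft(3): [3, 59, 45]
pushleft(69): [69, 3, 59, 45]
pushleft(36): [36, 69, 3, 59, 45]
popright(): [36, 69, 3, 59]
popleft(): [69, 3, 59]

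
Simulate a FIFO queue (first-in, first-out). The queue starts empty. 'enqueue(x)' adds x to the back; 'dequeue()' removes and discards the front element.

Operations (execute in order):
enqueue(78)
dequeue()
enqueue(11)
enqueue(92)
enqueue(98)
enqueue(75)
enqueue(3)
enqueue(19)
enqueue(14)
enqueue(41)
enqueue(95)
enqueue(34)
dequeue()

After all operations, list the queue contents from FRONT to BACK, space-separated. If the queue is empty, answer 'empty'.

enqueue(78): [78]
dequeue(): []
enqueue(11): [11]
enqueue(92): [11, 92]
enqueue(98): [11, 92, 98]
enqueue(75): [11, 92, 98, 75]
enqueue(3): [11, 92, 98, 75, 3]
enqueue(19): [11, 92, 98, 75, 3, 19]
enqueue(14): [11, 92, 98, 75, 3, 19, 14]
enqueue(41): [11, 92, 98, 75, 3, 19, 14, 41]
enqueue(95): [11, 92, 98, 75, 3, 19, 14, 41, 95]
enqueue(34): [11, 92, 98, 75, 3, 19, 14, 41, 95, 34]
dequeue(): [92, 98, 75, 3, 19, 14, 41, 95, 34]

Answer: 92 98 75 3 19 14 41 95 34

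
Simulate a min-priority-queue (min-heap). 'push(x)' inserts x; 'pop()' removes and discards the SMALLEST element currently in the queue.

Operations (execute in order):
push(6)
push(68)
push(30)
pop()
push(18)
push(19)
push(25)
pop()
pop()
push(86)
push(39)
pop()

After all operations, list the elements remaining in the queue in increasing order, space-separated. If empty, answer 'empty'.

Answer: 30 39 68 86

Derivation:
push(6): heap contents = [6]
push(68): heap contents = [6, 68]
push(30): heap contents = [6, 30, 68]
pop() → 6: heap contents = [30, 68]
push(18): heap contents = [18, 30, 68]
push(19): heap contents = [18, 19, 30, 68]
push(25): heap contents = [18, 19, 25, 30, 68]
pop() → 18: heap contents = [19, 25, 30, 68]
pop() → 19: heap contents = [25, 30, 68]
push(86): heap contents = [25, 30, 68, 86]
push(39): heap contents = [25, 30, 39, 68, 86]
pop() → 25: heap contents = [30, 39, 68, 86]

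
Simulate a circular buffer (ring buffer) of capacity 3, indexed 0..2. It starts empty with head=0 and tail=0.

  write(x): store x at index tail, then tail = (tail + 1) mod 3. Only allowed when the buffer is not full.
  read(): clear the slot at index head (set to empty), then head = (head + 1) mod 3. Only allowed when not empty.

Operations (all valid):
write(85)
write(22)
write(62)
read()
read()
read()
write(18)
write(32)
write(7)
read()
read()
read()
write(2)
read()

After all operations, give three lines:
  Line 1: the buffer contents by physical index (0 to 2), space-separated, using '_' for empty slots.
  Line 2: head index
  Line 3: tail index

write(85): buf=[85 _ _], head=0, tail=1, size=1
write(22): buf=[85 22 _], head=0, tail=2, size=2
write(62): buf=[85 22 62], head=0, tail=0, size=3
read(): buf=[_ 22 62], head=1, tail=0, size=2
read(): buf=[_ _ 62], head=2, tail=0, size=1
read(): buf=[_ _ _], head=0, tail=0, size=0
write(18): buf=[18 _ _], head=0, tail=1, size=1
write(32): buf=[18 32 _], head=0, tail=2, size=2
write(7): buf=[18 32 7], head=0, tail=0, size=3
read(): buf=[_ 32 7], head=1, tail=0, size=2
read(): buf=[_ _ 7], head=2, tail=0, size=1
read(): buf=[_ _ _], head=0, tail=0, size=0
write(2): buf=[2 _ _], head=0, tail=1, size=1
read(): buf=[_ _ _], head=1, tail=1, size=0

Answer: _ _ _
1
1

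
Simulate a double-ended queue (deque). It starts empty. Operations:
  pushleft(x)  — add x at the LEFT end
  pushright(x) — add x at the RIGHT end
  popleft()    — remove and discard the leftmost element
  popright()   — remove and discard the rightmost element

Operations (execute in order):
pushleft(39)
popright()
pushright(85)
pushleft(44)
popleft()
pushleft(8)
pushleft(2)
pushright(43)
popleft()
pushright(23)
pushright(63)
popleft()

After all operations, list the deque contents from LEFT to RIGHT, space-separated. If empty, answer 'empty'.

Answer: 85 43 23 63

Derivation:
pushleft(39): [39]
popright(): []
pushright(85): [85]
pushleft(44): [44, 85]
popleft(): [85]
pushleft(8): [8, 85]
pushleft(2): [2, 8, 85]
pushright(43): [2, 8, 85, 43]
popleft(): [8, 85, 43]
pushright(23): [8, 85, 43, 23]
pushright(63): [8, 85, 43, 23, 63]
popleft(): [85, 43, 23, 63]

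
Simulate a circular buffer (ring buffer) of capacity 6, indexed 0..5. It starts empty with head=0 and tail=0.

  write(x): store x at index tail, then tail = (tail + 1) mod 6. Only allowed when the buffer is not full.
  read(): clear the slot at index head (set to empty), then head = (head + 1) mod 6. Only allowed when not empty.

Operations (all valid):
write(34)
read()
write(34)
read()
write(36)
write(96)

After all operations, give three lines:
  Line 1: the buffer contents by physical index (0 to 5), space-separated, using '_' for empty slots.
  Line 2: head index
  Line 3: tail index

Answer: _ _ 36 96 _ _
2
4

Derivation:
write(34): buf=[34 _ _ _ _ _], head=0, tail=1, size=1
read(): buf=[_ _ _ _ _ _], head=1, tail=1, size=0
write(34): buf=[_ 34 _ _ _ _], head=1, tail=2, size=1
read(): buf=[_ _ _ _ _ _], head=2, tail=2, size=0
write(36): buf=[_ _ 36 _ _ _], head=2, tail=3, size=1
write(96): buf=[_ _ 36 96 _ _], head=2, tail=4, size=2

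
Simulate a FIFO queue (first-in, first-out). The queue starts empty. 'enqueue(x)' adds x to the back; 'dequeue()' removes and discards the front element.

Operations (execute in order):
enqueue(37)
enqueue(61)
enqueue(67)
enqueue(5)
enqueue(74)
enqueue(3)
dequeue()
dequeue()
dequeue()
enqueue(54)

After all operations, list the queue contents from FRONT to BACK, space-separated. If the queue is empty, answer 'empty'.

enqueue(37): [37]
enqueue(61): [37, 61]
enqueue(67): [37, 61, 67]
enqueue(5): [37, 61, 67, 5]
enqueue(74): [37, 61, 67, 5, 74]
enqueue(3): [37, 61, 67, 5, 74, 3]
dequeue(): [61, 67, 5, 74, 3]
dequeue(): [67, 5, 74, 3]
dequeue(): [5, 74, 3]
enqueue(54): [5, 74, 3, 54]

Answer: 5 74 3 54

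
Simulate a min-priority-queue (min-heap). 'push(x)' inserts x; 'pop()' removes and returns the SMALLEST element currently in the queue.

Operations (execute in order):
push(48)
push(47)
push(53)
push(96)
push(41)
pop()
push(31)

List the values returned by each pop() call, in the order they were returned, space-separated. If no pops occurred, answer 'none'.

Answer: 41

Derivation:
push(48): heap contents = [48]
push(47): heap contents = [47, 48]
push(53): heap contents = [47, 48, 53]
push(96): heap contents = [47, 48, 53, 96]
push(41): heap contents = [41, 47, 48, 53, 96]
pop() → 41: heap contents = [47, 48, 53, 96]
push(31): heap contents = [31, 47, 48, 53, 96]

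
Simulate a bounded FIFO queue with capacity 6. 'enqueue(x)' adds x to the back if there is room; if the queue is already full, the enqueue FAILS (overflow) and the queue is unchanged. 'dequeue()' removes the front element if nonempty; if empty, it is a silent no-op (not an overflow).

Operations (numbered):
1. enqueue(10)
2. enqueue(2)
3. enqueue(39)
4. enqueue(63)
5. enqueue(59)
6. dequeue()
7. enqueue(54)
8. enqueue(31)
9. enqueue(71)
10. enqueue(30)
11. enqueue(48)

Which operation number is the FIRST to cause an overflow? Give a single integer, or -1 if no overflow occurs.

1. enqueue(10): size=1
2. enqueue(2): size=2
3. enqueue(39): size=3
4. enqueue(63): size=4
5. enqueue(59): size=5
6. dequeue(): size=4
7. enqueue(54): size=5
8. enqueue(31): size=6
9. enqueue(71): size=6=cap → OVERFLOW (fail)
10. enqueue(30): size=6=cap → OVERFLOW (fail)
11. enqueue(48): size=6=cap → OVERFLOW (fail)

Answer: 9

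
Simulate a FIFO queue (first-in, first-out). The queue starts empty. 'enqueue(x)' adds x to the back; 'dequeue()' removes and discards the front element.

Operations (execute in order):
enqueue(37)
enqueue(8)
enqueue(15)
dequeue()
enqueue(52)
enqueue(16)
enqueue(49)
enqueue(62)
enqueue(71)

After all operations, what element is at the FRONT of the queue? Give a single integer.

enqueue(37): queue = [37]
enqueue(8): queue = [37, 8]
enqueue(15): queue = [37, 8, 15]
dequeue(): queue = [8, 15]
enqueue(52): queue = [8, 15, 52]
enqueue(16): queue = [8, 15, 52, 16]
enqueue(49): queue = [8, 15, 52, 16, 49]
enqueue(62): queue = [8, 15, 52, 16, 49, 62]
enqueue(71): queue = [8, 15, 52, 16, 49, 62, 71]

Answer: 8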